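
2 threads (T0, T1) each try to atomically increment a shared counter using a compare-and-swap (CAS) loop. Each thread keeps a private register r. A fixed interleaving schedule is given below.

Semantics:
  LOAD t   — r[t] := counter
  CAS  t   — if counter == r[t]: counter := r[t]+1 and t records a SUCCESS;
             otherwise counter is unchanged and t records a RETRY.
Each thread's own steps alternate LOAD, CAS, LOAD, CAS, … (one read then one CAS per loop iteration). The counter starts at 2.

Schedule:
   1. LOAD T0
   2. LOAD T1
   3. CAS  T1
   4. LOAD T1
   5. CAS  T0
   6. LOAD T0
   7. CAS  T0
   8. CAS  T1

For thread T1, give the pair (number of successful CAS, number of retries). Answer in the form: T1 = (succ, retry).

step 1: T0 LOAD ⇒ load; ctr=2 reg=2
step 2: T1 LOAD ⇒ load; ctr=2 reg=2
step 3: T1 CAS ⇒ ok; ctr=3 reg=2
step 4: T1 LOAD ⇒ load; ctr=3 reg=3
step 5: T0 CAS ⇒ retry; ctr=3 reg=2
step 6: T0 LOAD ⇒ load; ctr=3 reg=3
step 7: T0 CAS ⇒ ok; ctr=4 reg=3
step 8: T1 CAS ⇒ retry; ctr=4 reg=3

T1 = (1, 1)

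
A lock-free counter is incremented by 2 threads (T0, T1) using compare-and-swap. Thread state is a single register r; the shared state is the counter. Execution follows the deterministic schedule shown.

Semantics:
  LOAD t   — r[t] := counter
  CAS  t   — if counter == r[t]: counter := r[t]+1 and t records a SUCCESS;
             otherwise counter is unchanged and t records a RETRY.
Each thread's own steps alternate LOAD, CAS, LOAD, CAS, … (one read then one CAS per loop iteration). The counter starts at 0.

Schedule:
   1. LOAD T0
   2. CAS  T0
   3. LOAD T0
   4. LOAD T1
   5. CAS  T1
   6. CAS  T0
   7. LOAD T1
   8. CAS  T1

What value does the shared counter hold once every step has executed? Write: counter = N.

   1) LOAD T0:  M=0  r_T0=0
   2) CAS  T0:  M=1  r_T0=0 ✓
   3) LOAD T0:  M=1  r_T0=1
   4) LOAD T1:  M=1  r_T1=1
   5) CAS  T1:  M=2  r_T1=1 ✓
   6) CAS  T0:  M=2  r_T0=1 ✗
   7) LOAD T1:  M=2  r_T1=2
   8) CAS  T1:  M=3  r_T1=2 ✓

counter = 3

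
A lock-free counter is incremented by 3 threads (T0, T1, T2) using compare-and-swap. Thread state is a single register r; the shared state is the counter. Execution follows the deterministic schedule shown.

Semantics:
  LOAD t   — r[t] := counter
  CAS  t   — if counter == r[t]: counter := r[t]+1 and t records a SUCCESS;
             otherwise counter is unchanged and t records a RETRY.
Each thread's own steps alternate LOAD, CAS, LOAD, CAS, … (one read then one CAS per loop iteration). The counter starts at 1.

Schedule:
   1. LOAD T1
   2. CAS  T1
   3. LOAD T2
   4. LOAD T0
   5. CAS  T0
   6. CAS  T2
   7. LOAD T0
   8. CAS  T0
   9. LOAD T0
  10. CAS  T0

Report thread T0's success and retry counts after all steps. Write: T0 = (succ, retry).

1. LOAD T1 → mem=1 r[T1]=1 [LOAD]
2. CAS T1 → mem=2 r[T1]=1 [OK]
3. LOAD T2 → mem=2 r[T2]=2 [LOAD]
4. LOAD T0 → mem=2 r[T0]=2 [LOAD]
5. CAS T0 → mem=3 r[T0]=2 [OK]
6. CAS T2 → mem=3 r[T2]=2 [RETRY]
7. LOAD T0 → mem=3 r[T0]=3 [LOAD]
8. CAS T0 → mem=4 r[T0]=3 [OK]
9. LOAD T0 → mem=4 r[T0]=4 [LOAD]
10. CAS T0 → mem=5 r[T0]=4 [OK]

T0 = (3, 0)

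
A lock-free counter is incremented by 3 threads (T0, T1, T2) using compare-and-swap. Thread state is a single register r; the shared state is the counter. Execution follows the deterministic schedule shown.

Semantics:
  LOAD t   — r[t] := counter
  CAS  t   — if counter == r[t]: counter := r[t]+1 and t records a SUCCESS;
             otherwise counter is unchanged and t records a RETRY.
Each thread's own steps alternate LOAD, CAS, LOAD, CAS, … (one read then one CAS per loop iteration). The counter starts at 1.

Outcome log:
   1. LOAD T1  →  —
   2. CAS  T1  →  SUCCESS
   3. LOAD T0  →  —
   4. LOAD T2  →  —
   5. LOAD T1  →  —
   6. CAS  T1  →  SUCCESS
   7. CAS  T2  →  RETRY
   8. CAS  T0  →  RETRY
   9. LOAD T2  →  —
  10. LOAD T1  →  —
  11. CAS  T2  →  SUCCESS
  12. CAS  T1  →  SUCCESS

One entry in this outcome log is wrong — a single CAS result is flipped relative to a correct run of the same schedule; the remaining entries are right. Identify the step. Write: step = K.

Reference trace:
   1) LOAD T1:  M=1  r_T1=1
   2) CAS  T1:  M=2  r_T1=1 ✓
   3) LOAD T0:  M=2  r_T0=2
   4) LOAD T2:  M=2  r_T2=2
   5) LOAD T1:  M=2  r_T1=2
   6) CAS  T1:  M=3  r_T1=2 ✓
   7) CAS  T2:  M=3  r_T2=2 ✗
   8) CAS  T0:  M=3  r_T0=2 ✗
   9) LOAD T2:  M=3  r_T2=3
  10) LOAD T1:  M=3  r_T1=3
  11) CAS  T2:  M=4  r_T2=3 ✓
  12) CAS  T1:  M=4  r_T1=3 ✗
Mismatch at 12.

step = 12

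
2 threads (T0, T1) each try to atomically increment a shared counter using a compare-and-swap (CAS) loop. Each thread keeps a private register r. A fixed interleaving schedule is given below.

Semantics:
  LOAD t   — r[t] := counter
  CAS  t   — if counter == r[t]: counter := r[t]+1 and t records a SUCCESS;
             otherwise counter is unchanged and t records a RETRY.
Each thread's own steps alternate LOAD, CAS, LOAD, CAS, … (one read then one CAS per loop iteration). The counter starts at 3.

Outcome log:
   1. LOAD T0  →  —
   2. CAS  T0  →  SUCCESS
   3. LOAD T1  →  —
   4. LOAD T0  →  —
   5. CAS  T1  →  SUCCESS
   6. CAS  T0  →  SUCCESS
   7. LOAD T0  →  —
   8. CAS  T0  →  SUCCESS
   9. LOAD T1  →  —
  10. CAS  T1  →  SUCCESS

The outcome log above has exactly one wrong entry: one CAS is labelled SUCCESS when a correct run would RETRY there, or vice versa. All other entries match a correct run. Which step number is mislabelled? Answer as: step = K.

step = 6

Re-executing:
1. LOAD T0 → mem=3 r[T0]=3 [LOAD]
2. CAS T0 → mem=4 r[T0]=3 [OK]
3. LOAD T1 → mem=4 r[T1]=4 [LOAD]
4. LOAD T0 → mem=4 r[T0]=4 [LOAD]
5. CAS T1 → mem=5 r[T1]=4 [OK]
6. CAS T0 → mem=5 r[T0]=4 [RETRY]
7. LOAD T0 → mem=5 r[T0]=5 [LOAD]
8. CAS T0 → mem=6 r[T0]=5 [OK]
9. LOAD T1 → mem=6 r[T1]=6 [LOAD]
10. CAS T1 → mem=7 r[T1]=6 [OK]
Flip is step 6.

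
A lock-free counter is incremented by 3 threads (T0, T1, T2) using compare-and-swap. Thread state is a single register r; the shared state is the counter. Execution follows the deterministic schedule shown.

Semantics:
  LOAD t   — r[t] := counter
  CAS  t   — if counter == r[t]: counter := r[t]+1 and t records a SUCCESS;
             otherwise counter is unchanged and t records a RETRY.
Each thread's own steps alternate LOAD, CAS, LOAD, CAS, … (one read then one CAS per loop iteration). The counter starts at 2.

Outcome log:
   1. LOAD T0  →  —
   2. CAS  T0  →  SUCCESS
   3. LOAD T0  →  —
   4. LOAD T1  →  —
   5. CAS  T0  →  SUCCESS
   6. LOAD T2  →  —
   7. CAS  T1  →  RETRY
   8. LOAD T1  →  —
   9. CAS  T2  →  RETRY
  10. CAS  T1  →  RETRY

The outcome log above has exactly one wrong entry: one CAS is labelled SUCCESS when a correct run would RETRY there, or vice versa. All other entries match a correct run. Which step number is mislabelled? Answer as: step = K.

step = 9

Re-executing:
#1 T0 reads 2
#2 T0 CAS(2→3) writes; counter now 3
#3 T0 reads 3
#4 T1 reads 3
#5 T0 CAS(3→4) writes; counter now 4
#6 T2 reads 4
#7 T1 CAS(3→4) fails; counter now 4
#8 T1 reads 4
#9 T2 CAS(4→5) writes; counter now 5
#10 T1 CAS(4→5) fails; counter now 5
Mismatch at 9.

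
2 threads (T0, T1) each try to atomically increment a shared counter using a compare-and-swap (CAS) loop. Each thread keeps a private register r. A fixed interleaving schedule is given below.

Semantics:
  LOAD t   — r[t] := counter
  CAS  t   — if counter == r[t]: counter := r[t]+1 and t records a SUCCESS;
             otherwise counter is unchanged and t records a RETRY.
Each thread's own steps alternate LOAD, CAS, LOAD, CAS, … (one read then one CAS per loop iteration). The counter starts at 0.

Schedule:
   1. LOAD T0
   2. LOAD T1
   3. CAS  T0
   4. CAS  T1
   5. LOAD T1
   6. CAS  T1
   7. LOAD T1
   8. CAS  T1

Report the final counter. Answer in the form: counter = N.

1. LOAD T0 → mem=0 r[T0]=0 [LOAD]
2. LOAD T1 → mem=0 r[T1]=0 [LOAD]
3. CAS T0 → mem=1 r[T0]=0 [OK]
4. CAS T1 → mem=1 r[T1]=0 [RETRY]
5. LOAD T1 → mem=1 r[T1]=1 [LOAD]
6. CAS T1 → mem=2 r[T1]=1 [OK]
7. LOAD T1 → mem=2 r[T1]=2 [LOAD]
8. CAS T1 → mem=3 r[T1]=2 [OK]

counter = 3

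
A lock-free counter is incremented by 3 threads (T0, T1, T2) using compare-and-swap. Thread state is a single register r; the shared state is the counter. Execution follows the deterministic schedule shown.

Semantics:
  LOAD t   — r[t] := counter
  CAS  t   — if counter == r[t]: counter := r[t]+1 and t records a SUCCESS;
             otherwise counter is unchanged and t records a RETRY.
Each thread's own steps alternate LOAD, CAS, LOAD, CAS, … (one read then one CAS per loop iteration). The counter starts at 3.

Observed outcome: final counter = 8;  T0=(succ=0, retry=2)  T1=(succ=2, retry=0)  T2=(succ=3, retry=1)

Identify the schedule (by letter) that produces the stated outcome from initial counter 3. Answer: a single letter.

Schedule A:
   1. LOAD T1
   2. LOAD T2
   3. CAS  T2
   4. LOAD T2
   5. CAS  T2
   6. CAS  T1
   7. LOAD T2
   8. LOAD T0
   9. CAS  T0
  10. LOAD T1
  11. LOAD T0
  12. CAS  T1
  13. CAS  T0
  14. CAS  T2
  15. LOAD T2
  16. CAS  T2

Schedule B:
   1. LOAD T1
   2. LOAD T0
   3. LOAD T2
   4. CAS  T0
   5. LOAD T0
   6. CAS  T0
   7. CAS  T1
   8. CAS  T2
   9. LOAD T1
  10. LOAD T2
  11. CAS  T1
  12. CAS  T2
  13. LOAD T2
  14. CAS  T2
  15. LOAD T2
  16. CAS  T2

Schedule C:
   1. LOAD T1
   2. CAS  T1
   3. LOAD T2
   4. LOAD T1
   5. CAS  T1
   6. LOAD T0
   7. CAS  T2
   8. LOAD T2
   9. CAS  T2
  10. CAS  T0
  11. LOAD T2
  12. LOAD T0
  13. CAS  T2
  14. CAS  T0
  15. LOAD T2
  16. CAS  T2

C

Run C:
#1 T1 reads 3
#2 T1 CAS(3→4) writes; counter now 4
#3 T2 reads 4
#4 T1 reads 4
#5 T1 CAS(4→5) writes; counter now 5
#6 T0 reads 5
#7 T2 CAS(4→5) fails; counter now 5
#8 T2 reads 5
#9 T2 CAS(5→6) writes; counter now 6
#10 T0 CAS(5→6) fails; counter now 6
#11 T2 reads 6
#12 T0 reads 6
#13 T2 CAS(6→7) writes; counter now 7
#14 T0 CAS(6→7) fails; counter now 7
#15 T2 reads 7
#16 T2 CAS(7→8) writes; counter now 8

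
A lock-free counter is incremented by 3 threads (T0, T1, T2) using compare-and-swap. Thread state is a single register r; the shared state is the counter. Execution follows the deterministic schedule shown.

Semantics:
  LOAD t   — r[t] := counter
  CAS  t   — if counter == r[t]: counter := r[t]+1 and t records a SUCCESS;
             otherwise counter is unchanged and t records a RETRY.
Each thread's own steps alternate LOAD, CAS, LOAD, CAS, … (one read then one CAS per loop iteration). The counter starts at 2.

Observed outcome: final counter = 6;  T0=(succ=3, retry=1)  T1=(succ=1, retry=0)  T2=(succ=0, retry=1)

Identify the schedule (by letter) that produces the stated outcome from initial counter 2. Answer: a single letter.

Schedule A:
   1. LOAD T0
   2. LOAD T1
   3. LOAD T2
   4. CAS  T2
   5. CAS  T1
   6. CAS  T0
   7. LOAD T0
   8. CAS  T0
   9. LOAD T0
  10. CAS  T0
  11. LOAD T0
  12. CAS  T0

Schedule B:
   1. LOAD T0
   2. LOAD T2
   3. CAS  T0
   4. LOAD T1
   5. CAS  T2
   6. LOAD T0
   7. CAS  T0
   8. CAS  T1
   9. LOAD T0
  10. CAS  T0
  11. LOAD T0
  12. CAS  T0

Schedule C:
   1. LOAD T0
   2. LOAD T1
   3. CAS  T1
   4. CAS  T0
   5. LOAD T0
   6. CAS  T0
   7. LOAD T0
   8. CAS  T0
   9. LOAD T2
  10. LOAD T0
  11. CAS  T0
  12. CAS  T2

Simulating candidate C:
#1 T0 reads 2
#2 T1 reads 2
#3 T1 CAS(2→3) writes; counter now 3
#4 T0 CAS(2→3) fails; counter now 3
#5 T0 reads 3
#6 T0 CAS(3→4) writes; counter now 4
#7 T0 reads 4
#8 T0 CAS(4→5) writes; counter now 5
#9 T2 reads 5
#10 T0 reads 5
#11 T0 CAS(5→6) writes; counter now 6
#12 T2 CAS(5→6) fails; counter now 6

C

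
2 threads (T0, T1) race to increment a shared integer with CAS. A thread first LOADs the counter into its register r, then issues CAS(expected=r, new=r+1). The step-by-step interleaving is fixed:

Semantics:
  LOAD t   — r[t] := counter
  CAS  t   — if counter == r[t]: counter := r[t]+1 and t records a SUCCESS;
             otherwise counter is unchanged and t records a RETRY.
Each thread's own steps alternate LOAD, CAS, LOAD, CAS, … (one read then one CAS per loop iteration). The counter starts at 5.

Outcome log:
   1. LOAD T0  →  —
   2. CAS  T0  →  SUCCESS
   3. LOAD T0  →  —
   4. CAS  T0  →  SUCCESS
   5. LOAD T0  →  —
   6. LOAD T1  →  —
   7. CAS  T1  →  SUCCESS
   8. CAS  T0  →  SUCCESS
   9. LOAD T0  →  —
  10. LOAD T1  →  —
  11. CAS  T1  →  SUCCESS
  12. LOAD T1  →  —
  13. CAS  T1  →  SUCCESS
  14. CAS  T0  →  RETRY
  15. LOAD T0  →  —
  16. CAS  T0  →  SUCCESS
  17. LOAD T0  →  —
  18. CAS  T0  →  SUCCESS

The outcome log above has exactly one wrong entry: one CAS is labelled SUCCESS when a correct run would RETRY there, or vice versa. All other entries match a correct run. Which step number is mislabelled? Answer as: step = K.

Reference trace:
   1) LOAD T0:  M=5  r_T0=5
   2) CAS  T0:  M=6  r_T0=5 ✓
   3) LOAD T0:  M=6  r_T0=6
   4) CAS  T0:  M=7  r_T0=6 ✓
   5) LOAD T0:  M=7  r_T0=7
   6) LOAD T1:  M=7  r_T1=7
   7) CAS  T1:  M=8  r_T1=7 ✓
   8) CAS  T0:  M=8  r_T0=7 ✗
   9) LOAD T0:  M=8  r_T0=8
  10) LOAD T1:  M=8  r_T1=8
  11) CAS  T1:  M=9  r_T1=8 ✓
  12) LOAD T1:  M=9  r_T1=9
  13) CAS  T1:  M=10  r_T1=9 ✓
  14) CAS  T0:  M=10  r_T0=8 ✗
  15) LOAD T0:  M=10  r_T0=10
  16) CAS  T0:  M=11  r_T0=10 ✓
  17) LOAD T0:  M=11  r_T0=11
  18) CAS  T0:  M=12  r_T0=11 ✓
Mismatch at 8.

step = 8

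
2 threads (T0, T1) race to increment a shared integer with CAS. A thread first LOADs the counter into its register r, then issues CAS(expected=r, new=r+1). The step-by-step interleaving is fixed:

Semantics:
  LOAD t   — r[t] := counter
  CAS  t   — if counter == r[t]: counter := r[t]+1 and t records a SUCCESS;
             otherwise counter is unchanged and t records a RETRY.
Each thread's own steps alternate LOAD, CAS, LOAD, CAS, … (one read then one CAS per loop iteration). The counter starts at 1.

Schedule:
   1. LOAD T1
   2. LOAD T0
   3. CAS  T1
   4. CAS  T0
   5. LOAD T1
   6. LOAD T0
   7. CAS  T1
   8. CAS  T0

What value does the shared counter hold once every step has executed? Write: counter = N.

step 1: T1 LOAD ⇒ load; ctr=1 reg=1
step 2: T0 LOAD ⇒ load; ctr=1 reg=1
step 3: T1 CAS ⇒ ok; ctr=2 reg=1
step 4: T0 CAS ⇒ retry; ctr=2 reg=1
step 5: T1 LOAD ⇒ load; ctr=2 reg=2
step 6: T0 LOAD ⇒ load; ctr=2 reg=2
step 7: T1 CAS ⇒ ok; ctr=3 reg=2
step 8: T0 CAS ⇒ retry; ctr=3 reg=2

counter = 3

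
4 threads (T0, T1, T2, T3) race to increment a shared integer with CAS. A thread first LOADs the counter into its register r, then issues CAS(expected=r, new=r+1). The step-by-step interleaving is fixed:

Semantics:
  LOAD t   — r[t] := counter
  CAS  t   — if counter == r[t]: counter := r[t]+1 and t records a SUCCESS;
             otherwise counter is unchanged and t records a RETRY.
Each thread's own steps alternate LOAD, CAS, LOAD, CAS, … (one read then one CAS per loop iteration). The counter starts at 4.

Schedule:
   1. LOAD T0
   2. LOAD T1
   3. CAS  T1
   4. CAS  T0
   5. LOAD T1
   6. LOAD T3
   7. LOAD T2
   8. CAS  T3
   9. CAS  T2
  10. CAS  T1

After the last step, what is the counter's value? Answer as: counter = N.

counter = 6

   1) LOAD T0:  M=4  r_T0=4
   2) LOAD T1:  M=4  r_T1=4
   3) CAS  T1:  M=5  r_T1=4 ✓
   4) CAS  T0:  M=5  r_T0=4 ✗
   5) LOAD T1:  M=5  r_T1=5
   6) LOAD T3:  M=5  r_T3=5
   7) LOAD T2:  M=5  r_T2=5
   8) CAS  T3:  M=6  r_T3=5 ✓
   9) CAS  T2:  M=6  r_T2=5 ✗
  10) CAS  T1:  M=6  r_T1=5 ✗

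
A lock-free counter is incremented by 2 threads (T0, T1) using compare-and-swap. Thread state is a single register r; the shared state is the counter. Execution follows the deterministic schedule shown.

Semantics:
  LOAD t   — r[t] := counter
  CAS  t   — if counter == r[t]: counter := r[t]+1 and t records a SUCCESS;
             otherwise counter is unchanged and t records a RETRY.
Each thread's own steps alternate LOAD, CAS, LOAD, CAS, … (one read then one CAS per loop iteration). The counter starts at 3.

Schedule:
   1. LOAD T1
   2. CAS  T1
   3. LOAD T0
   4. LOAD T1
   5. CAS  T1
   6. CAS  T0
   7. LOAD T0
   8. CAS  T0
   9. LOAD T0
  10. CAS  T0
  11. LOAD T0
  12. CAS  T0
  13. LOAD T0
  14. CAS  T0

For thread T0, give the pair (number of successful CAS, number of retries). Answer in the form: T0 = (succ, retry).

#1 T1 reads 3
#2 T1 CAS(3→4) writes; counter now 4
#3 T0 reads 4
#4 T1 reads 4
#5 T1 CAS(4→5) writes; counter now 5
#6 T0 CAS(4→5) fails; counter now 5
#7 T0 reads 5
#8 T0 CAS(5→6) writes; counter now 6
#9 T0 reads 6
#10 T0 CAS(6→7) writes; counter now 7
#11 T0 reads 7
#12 T0 CAS(7→8) writes; counter now 8
#13 T0 reads 8
#14 T0 CAS(8→9) writes; counter now 9

T0 = (4, 1)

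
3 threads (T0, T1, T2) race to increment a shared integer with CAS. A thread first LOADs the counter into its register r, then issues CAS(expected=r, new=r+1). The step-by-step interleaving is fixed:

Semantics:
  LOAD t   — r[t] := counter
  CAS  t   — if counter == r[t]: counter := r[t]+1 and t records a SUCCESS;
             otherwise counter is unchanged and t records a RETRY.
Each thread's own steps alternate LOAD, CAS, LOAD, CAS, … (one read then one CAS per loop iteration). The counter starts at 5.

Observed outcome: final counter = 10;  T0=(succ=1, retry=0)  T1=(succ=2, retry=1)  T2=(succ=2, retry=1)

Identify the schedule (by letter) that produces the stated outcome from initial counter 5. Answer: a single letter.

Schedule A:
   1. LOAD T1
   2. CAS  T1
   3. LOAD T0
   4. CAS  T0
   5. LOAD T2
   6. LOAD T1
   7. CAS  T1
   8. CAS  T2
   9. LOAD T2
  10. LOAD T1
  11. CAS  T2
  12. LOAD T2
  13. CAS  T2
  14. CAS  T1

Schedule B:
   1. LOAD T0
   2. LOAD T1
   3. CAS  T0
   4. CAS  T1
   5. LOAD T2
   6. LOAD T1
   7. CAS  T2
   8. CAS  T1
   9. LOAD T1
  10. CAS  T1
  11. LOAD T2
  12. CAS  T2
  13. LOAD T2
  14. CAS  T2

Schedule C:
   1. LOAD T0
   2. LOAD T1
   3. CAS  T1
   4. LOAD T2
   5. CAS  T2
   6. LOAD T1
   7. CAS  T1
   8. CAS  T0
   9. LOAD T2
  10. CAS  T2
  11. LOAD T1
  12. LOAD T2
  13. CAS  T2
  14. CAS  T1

A

Tracing schedule A:
T1 LOAD — after: cnt=5, r=5 — load
T1 CAS — after: cnt=6, r=5 — ok
T0 LOAD — after: cnt=6, r=6 — load
T0 CAS — after: cnt=7, r=6 — ok
T2 LOAD — after: cnt=7, r=7 — load
T1 LOAD — after: cnt=7, r=7 — load
T1 CAS — after: cnt=8, r=7 — ok
T2 CAS — after: cnt=8, r=7 — retry
T2 LOAD — after: cnt=8, r=8 — load
T1 LOAD — after: cnt=8, r=8 — load
T2 CAS — after: cnt=9, r=8 — ok
T2 LOAD — after: cnt=9, r=9 — load
T2 CAS — after: cnt=10, r=9 — ok
T1 CAS — after: cnt=10, r=8 — retry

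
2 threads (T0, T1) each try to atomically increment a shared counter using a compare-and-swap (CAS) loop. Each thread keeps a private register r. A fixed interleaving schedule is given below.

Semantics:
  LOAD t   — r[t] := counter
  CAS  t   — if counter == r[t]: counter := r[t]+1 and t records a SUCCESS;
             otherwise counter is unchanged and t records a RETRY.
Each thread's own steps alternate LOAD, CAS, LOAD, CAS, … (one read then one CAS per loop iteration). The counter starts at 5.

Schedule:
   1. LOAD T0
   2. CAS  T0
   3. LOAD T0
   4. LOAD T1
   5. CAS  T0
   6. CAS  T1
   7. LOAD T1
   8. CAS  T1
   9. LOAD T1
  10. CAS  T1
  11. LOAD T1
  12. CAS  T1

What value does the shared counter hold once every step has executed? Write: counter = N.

counter = 10

step 1: T0 LOAD ⇒ load; ctr=5 reg=5
step 2: T0 CAS ⇒ ok; ctr=6 reg=5
step 3: T0 LOAD ⇒ load; ctr=6 reg=6
step 4: T1 LOAD ⇒ load; ctr=6 reg=6
step 5: T0 CAS ⇒ ok; ctr=7 reg=6
step 6: T1 CAS ⇒ retry; ctr=7 reg=6
step 7: T1 LOAD ⇒ load; ctr=7 reg=7
step 8: T1 CAS ⇒ ok; ctr=8 reg=7
step 9: T1 LOAD ⇒ load; ctr=8 reg=8
step 10: T1 CAS ⇒ ok; ctr=9 reg=8
step 11: T1 LOAD ⇒ load; ctr=9 reg=9
step 12: T1 CAS ⇒ ok; ctr=10 reg=9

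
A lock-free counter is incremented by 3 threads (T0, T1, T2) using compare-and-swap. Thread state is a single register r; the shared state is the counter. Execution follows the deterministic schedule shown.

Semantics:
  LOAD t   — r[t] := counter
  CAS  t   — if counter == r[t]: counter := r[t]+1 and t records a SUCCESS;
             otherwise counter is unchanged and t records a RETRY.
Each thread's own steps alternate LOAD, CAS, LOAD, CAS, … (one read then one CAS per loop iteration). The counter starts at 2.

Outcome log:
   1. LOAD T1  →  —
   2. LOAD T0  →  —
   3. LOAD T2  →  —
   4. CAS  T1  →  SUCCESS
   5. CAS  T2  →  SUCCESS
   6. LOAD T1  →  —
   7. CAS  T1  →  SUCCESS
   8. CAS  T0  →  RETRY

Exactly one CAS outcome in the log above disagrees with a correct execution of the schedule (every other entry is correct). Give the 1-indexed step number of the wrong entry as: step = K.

step = 5

Reference trace:
1. LOAD T1 → mem=2 r[T1]=2 [LOAD]
2. LOAD T0 → mem=2 r[T0]=2 [LOAD]
3. LOAD T2 → mem=2 r[T2]=2 [LOAD]
4. CAS T1 → mem=3 r[T1]=2 [OK]
5. CAS T2 → mem=3 r[T2]=2 [RETRY]
6. LOAD T1 → mem=3 r[T1]=3 [LOAD]
7. CAS T1 → mem=4 r[T1]=3 [OK]
8. CAS T0 → mem=4 r[T0]=2 [RETRY]
Mismatch at 5.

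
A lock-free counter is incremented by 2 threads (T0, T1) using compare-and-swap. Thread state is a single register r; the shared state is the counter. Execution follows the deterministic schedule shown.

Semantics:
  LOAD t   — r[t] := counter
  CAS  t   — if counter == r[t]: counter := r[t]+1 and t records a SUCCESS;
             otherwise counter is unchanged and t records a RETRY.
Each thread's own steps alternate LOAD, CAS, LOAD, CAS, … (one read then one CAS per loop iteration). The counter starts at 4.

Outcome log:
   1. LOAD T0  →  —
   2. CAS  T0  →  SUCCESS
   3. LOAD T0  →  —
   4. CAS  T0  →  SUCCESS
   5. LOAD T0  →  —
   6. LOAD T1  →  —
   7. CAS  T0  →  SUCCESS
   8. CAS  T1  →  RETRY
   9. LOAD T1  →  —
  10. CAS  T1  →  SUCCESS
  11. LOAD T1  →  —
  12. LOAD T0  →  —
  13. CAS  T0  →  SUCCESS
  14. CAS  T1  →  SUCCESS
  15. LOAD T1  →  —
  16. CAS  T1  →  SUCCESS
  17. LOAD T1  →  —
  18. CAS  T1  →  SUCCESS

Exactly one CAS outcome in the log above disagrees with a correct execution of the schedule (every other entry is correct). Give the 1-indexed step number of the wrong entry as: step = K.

Reference trace:
   1) LOAD T0:  M=4  r_T0=4
   2) CAS  T0:  M=5  r_T0=4 ✓
   3) LOAD T0:  M=5  r_T0=5
   4) CAS  T0:  M=6  r_T0=5 ✓
   5) LOAD T0:  M=6  r_T0=6
   6) LOAD T1:  M=6  r_T1=6
   7) CAS  T0:  M=7  r_T0=6 ✓
   8) CAS  T1:  M=7  r_T1=6 ✗
   9) LOAD T1:  M=7  r_T1=7
  10) CAS  T1:  M=8  r_T1=7 ✓
  11) LOAD T1:  M=8  r_T1=8
  12) LOAD T0:  M=8  r_T0=8
  13) CAS  T0:  M=9  r_T0=8 ✓
  14) CAS  T1:  M=9  r_T1=8 ✗
  15) LOAD T1:  M=9  r_T1=9
  16) CAS  T1:  M=10  r_T1=9 ✓
  17) LOAD T1:  M=10  r_T1=10
  18) CAS  T1:  M=11  r_T1=10 ✓
Flip is step 14.

step = 14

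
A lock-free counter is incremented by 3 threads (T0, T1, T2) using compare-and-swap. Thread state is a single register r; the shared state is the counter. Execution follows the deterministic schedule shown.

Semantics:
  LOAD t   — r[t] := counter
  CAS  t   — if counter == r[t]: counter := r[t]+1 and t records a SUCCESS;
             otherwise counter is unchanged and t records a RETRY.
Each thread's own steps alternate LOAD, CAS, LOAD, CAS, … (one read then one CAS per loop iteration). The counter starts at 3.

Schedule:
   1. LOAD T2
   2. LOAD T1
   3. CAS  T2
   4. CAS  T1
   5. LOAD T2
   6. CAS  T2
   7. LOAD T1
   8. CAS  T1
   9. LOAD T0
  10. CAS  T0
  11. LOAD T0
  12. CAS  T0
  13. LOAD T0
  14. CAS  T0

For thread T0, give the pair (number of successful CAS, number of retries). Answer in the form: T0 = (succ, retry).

T2 LOAD — after: cnt=3, r=3 — load
T1 LOAD — after: cnt=3, r=3 — load
T2 CAS — after: cnt=4, r=3 — ok
T1 CAS — after: cnt=4, r=3 — retry
T2 LOAD — after: cnt=4, r=4 — load
T2 CAS — after: cnt=5, r=4 — ok
T1 LOAD — after: cnt=5, r=5 — load
T1 CAS — after: cnt=6, r=5 — ok
T0 LOAD — after: cnt=6, r=6 — load
T0 CAS — after: cnt=7, r=6 — ok
T0 LOAD — after: cnt=7, r=7 — load
T0 CAS — after: cnt=8, r=7 — ok
T0 LOAD — after: cnt=8, r=8 — load
T0 CAS — after: cnt=9, r=8 — ok

T0 = (3, 0)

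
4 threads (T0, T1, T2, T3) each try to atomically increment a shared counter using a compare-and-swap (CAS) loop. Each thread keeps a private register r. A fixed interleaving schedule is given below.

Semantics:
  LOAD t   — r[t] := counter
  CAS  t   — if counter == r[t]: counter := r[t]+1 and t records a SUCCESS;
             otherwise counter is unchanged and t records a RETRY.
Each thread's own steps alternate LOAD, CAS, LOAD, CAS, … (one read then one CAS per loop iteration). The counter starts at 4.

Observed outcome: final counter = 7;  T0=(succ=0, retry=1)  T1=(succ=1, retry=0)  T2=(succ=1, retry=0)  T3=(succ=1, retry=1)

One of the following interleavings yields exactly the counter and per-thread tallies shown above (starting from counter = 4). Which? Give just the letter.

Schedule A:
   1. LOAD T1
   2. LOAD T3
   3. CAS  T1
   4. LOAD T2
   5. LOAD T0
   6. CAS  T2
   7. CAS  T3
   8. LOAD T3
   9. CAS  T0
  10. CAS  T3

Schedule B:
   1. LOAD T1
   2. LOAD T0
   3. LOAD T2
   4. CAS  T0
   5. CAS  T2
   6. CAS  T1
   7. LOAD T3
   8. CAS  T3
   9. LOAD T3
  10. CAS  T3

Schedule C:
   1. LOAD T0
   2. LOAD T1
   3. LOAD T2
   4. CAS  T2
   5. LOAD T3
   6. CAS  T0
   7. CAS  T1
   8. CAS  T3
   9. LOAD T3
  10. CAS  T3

Run A:
T1 LOAD — after: cnt=4, r=4 — load
T3 LOAD — after: cnt=4, r=4 — load
T1 CAS — after: cnt=5, r=4 — ok
T2 LOAD — after: cnt=5, r=5 — load
T0 LOAD — after: cnt=5, r=5 — load
T2 CAS — after: cnt=6, r=5 — ok
T3 CAS — after: cnt=6, r=4 — retry
T3 LOAD — after: cnt=6, r=6 — load
T0 CAS — after: cnt=6, r=5 — retry
T3 CAS — after: cnt=7, r=6 — ok

A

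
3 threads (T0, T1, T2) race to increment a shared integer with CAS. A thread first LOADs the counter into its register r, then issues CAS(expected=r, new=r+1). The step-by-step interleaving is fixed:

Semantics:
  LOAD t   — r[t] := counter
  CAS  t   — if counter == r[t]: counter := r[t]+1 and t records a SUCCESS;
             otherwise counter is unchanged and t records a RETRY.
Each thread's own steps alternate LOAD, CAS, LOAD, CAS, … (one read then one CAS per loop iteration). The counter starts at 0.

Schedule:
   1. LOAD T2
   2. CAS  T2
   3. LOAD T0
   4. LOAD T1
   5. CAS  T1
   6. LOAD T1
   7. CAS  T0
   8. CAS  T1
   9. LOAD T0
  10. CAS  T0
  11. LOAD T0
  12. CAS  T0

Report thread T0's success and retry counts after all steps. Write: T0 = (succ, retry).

step 1: T2 LOAD ⇒ load; ctr=0 reg=0
step 2: T2 CAS ⇒ ok; ctr=1 reg=0
step 3: T0 LOAD ⇒ load; ctr=1 reg=1
step 4: T1 LOAD ⇒ load; ctr=1 reg=1
step 5: T1 CAS ⇒ ok; ctr=2 reg=1
step 6: T1 LOAD ⇒ load; ctr=2 reg=2
step 7: T0 CAS ⇒ retry; ctr=2 reg=1
step 8: T1 CAS ⇒ ok; ctr=3 reg=2
step 9: T0 LOAD ⇒ load; ctr=3 reg=3
step 10: T0 CAS ⇒ ok; ctr=4 reg=3
step 11: T0 LOAD ⇒ load; ctr=4 reg=4
step 12: T0 CAS ⇒ ok; ctr=5 reg=4

T0 = (2, 1)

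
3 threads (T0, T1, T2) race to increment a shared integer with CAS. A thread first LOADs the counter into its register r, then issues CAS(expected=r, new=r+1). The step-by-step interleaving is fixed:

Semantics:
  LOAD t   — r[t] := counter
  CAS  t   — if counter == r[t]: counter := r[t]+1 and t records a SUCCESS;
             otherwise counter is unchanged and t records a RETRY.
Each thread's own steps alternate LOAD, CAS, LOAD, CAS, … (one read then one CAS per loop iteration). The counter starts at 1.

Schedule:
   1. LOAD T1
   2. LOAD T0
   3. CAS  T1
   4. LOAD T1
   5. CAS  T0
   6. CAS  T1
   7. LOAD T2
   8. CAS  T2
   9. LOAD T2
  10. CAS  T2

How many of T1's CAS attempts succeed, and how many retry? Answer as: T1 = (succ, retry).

[1] T1.load  rd  (counter 1, T1.r 1)
[2] T0.load  rd  (counter 1, T0.r 1)
[3] T1.cas  hit  (counter 2, T1.r 1)
[4] T1.load  rd  (counter 2, T1.r 2)
[5] T0.cas  miss  (counter 2, T0.r 1)
[6] T1.cas  hit  (counter 3, T1.r 2)
[7] T2.load  rd  (counter 3, T2.r 3)
[8] T2.cas  hit  (counter 4, T2.r 3)
[9] T2.load  rd  (counter 4, T2.r 4)
[10] T2.cas  hit  (counter 5, T2.r 4)

T1 = (2, 0)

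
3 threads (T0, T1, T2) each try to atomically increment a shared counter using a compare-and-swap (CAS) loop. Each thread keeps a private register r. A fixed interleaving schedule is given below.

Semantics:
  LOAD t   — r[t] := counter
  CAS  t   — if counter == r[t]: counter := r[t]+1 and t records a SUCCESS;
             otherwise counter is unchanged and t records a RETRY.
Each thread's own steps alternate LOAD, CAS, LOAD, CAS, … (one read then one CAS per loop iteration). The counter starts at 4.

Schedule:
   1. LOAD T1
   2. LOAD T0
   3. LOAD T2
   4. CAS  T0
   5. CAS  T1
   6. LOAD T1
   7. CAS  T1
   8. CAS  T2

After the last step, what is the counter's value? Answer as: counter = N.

   1) LOAD T1:  M=4  r_T1=4
   2) LOAD T0:  M=4  r_T0=4
   3) LOAD T2:  M=4  r_T2=4
   4) CAS  T0:  M=5  r_T0=4 ✓
   5) CAS  T1:  M=5  r_T1=4 ✗
   6) LOAD T1:  M=5  r_T1=5
   7) CAS  T1:  M=6  r_T1=5 ✓
   8) CAS  T2:  M=6  r_T2=4 ✗

counter = 6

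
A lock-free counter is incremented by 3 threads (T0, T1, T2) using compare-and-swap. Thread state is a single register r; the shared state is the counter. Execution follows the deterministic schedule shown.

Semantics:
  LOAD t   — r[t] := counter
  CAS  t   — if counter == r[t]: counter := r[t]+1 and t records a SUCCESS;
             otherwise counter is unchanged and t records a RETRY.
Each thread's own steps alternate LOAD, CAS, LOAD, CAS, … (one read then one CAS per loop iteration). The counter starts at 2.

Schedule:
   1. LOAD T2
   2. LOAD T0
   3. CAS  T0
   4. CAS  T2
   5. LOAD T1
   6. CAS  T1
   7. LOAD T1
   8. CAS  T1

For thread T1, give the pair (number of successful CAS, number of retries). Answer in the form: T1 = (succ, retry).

[1] T2.load  rd  (counter 2, T2.r 2)
[2] T0.load  rd  (counter 2, T0.r 2)
[3] T0.cas  hit  (counter 3, T0.r 2)
[4] T2.cas  miss  (counter 3, T2.r 2)
[5] T1.load  rd  (counter 3, T1.r 3)
[6] T1.cas  hit  (counter 4, T1.r 3)
[7] T1.load  rd  (counter 4, T1.r 4)
[8] T1.cas  hit  (counter 5, T1.r 4)

T1 = (2, 0)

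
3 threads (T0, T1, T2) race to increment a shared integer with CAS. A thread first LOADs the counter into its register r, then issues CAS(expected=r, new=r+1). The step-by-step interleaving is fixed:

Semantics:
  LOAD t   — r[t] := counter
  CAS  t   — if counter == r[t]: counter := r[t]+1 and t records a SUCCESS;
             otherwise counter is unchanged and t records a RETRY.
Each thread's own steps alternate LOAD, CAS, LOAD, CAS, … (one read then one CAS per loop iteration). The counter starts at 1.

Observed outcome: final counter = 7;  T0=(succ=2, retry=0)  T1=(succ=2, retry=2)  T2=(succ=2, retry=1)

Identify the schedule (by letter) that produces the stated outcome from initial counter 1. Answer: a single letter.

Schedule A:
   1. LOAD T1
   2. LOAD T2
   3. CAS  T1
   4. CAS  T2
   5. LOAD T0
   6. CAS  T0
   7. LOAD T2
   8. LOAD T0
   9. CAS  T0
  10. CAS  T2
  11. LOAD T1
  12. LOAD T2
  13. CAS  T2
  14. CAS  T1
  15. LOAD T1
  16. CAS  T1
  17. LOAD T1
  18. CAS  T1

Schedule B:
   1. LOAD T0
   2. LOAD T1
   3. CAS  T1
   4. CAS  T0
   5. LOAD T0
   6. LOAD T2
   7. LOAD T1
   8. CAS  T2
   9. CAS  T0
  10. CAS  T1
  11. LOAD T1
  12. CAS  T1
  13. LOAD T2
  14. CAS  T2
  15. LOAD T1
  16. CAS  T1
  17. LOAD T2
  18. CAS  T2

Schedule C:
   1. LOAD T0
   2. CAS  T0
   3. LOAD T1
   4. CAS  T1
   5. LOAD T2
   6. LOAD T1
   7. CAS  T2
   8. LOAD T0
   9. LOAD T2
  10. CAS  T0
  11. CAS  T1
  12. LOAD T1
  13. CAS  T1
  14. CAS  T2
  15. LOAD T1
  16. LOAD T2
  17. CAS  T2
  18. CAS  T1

Simulating candidate C:
#1 T0 reads 1
#2 T0 CAS(1→2) writes; counter now 2
#3 T1 reads 2
#4 T1 CAS(2→3) writes; counter now 3
#5 T2 reads 3
#6 T1 reads 3
#7 T2 CAS(3→4) writes; counter now 4
#8 T0 reads 4
#9 T2 reads 4
#10 T0 CAS(4→5) writes; counter now 5
#11 T1 CAS(3→4) fails; counter now 5
#12 T1 reads 5
#13 T1 CAS(5→6) writes; counter now 6
#14 T2 CAS(4→5) fails; counter now 6
#15 T1 reads 6
#16 T2 reads 6
#17 T2 CAS(6→7) writes; counter now 7
#18 T1 CAS(6→7) fails; counter now 7

C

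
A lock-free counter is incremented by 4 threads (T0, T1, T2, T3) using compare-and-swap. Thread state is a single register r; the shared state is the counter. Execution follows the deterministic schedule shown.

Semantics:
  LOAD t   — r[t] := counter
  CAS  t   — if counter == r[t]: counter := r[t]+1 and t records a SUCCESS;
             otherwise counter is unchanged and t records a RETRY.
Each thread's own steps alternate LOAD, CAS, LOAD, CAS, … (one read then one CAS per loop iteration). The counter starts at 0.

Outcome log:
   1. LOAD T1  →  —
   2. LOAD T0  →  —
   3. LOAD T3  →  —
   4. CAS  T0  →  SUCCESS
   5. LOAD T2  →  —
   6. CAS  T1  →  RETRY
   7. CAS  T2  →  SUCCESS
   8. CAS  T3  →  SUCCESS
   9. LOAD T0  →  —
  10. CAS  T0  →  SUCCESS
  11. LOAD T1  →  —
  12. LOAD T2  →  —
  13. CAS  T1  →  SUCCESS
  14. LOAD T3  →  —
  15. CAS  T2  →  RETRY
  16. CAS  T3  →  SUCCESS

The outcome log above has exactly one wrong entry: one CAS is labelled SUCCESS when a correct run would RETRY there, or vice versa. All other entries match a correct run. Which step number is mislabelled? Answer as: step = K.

Re-executing:
[1] T1.load  rd  (counter 0, T1.r 0)
[2] T0.load  rd  (counter 0, T0.r 0)
[3] T3.load  rd  (counter 0, T3.r 0)
[4] T0.cas  hit  (counter 1, T0.r 0)
[5] T2.load  rd  (counter 1, T2.r 1)
[6] T1.cas  miss  (counter 1, T1.r 0)
[7] T2.cas  hit  (counter 2, T2.r 1)
[8] T3.cas  miss  (counter 2, T3.r 0)
[9] T0.load  rd  (counter 2, T0.r 2)
[10] T0.cas  hit  (counter 3, T0.r 2)
[11] T1.load  rd  (counter 3, T1.r 3)
[12] T2.load  rd  (counter 3, T2.r 3)
[13] T1.cas  hit  (counter 4, T1.r 3)
[14] T3.load  rd  (counter 4, T3.r 4)
[15] T2.cas  miss  (counter 4, T2.r 3)
[16] T3.cas  hit  (counter 5, T3.r 4)
Flip is step 8.

step = 8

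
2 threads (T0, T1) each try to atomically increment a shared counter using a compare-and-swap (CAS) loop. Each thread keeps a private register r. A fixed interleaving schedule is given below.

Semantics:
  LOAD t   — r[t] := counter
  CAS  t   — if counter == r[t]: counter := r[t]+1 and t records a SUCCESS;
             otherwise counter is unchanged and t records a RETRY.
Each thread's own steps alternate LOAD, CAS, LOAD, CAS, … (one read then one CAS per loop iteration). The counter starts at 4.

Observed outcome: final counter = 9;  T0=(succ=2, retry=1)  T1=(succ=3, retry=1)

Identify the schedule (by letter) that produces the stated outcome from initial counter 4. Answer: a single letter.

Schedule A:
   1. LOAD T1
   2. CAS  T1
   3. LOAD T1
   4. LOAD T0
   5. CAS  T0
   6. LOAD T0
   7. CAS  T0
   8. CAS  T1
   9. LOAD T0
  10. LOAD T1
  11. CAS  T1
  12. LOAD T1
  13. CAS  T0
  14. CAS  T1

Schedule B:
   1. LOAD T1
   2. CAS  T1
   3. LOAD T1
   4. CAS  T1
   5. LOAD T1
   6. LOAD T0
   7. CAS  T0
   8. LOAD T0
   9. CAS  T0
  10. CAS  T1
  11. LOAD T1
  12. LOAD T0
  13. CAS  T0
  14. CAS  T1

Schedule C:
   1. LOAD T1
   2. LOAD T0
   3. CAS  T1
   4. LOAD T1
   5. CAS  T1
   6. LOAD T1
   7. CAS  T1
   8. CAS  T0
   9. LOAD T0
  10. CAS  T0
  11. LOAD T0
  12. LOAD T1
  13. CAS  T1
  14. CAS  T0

Run A:
T1 LOAD — after: cnt=4, r=4 — load
T1 CAS — after: cnt=5, r=4 — ok
T1 LOAD — after: cnt=5, r=5 — load
T0 LOAD — after: cnt=5, r=5 — load
T0 CAS — after: cnt=6, r=5 — ok
T0 LOAD — after: cnt=6, r=6 — load
T0 CAS — after: cnt=7, r=6 — ok
T1 CAS — after: cnt=7, r=5 — retry
T0 LOAD — after: cnt=7, r=7 — load
T1 LOAD — after: cnt=7, r=7 — load
T1 CAS — after: cnt=8, r=7 — ok
T1 LOAD — after: cnt=8, r=8 — load
T0 CAS — after: cnt=8, r=7 — retry
T1 CAS — after: cnt=9, r=8 — ok

A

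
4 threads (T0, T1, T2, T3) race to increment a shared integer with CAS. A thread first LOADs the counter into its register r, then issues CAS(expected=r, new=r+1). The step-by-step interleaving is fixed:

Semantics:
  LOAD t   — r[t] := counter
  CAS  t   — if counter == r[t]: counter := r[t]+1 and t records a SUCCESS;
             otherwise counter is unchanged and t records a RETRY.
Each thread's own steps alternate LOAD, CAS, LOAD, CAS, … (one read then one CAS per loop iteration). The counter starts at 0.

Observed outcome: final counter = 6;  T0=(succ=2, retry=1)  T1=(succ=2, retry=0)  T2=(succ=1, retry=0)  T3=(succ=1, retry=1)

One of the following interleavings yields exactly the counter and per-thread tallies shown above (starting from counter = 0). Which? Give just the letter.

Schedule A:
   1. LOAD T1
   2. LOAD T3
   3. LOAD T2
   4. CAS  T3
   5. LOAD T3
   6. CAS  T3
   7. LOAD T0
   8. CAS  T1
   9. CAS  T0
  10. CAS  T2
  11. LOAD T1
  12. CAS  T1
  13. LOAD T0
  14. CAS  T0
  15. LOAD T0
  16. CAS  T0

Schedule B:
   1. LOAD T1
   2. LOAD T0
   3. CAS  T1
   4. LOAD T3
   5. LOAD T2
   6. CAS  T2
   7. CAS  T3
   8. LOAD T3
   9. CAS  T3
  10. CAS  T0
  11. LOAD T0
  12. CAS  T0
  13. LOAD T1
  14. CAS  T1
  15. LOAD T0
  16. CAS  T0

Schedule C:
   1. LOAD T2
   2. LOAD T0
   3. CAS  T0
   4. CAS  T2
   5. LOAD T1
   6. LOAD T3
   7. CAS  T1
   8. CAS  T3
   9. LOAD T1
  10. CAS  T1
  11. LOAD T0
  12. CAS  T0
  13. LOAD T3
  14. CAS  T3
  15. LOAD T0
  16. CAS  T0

B

Simulating candidate B:
[1] T1.load  rd  (counter 0, T1.r 0)
[2] T0.load  rd  (counter 0, T0.r 0)
[3] T1.cas  hit  (counter 1, T1.r 0)
[4] T3.load  rd  (counter 1, T3.r 1)
[5] T2.load  rd  (counter 1, T2.r 1)
[6] T2.cas  hit  (counter 2, T2.r 1)
[7] T3.cas  miss  (counter 2, T3.r 1)
[8] T3.load  rd  (counter 2, T3.r 2)
[9] T3.cas  hit  (counter 3, T3.r 2)
[10] T0.cas  miss  (counter 3, T0.r 0)
[11] T0.load  rd  (counter 3, T0.r 3)
[12] T0.cas  hit  (counter 4, T0.r 3)
[13] T1.load  rd  (counter 4, T1.r 4)
[14] T1.cas  hit  (counter 5, T1.r 4)
[15] T0.load  rd  (counter 5, T0.r 5)
[16] T0.cas  hit  (counter 6, T0.r 5)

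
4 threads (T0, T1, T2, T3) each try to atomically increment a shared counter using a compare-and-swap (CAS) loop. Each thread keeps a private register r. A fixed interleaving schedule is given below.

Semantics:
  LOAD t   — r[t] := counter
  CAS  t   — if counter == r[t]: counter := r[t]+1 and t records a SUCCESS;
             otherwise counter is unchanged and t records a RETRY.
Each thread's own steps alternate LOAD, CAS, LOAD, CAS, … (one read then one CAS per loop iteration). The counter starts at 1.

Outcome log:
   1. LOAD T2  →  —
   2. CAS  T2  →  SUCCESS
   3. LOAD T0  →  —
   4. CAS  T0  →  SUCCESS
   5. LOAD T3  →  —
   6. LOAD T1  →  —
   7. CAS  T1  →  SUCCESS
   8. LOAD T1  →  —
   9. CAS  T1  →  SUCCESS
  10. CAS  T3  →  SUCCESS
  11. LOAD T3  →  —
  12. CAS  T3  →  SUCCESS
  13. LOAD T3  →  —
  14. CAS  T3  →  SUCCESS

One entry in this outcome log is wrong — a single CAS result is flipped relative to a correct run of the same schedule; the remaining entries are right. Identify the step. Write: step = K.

Reference trace:
   1) LOAD T2:  M=1  r_T2=1
   2) CAS  T2:  M=2  r_T2=1 ✓
   3) LOAD T0:  M=2  r_T0=2
   4) CAS  T0:  M=3  r_T0=2 ✓
   5) LOAD T3:  M=3  r_T3=3
   6) LOAD T1:  M=3  r_T1=3
   7) CAS  T1:  M=4  r_T1=3 ✓
   8) LOAD T1:  M=4  r_T1=4
   9) CAS  T1:  M=5  r_T1=4 ✓
  10) CAS  T3:  M=5  r_T3=3 ✗
  11) LOAD T3:  M=5  r_T3=5
  12) CAS  T3:  M=6  r_T3=5 ✓
  13) LOAD T3:  M=6  r_T3=6
  14) CAS  T3:  M=7  r_T3=6 ✓
Mismatch at 10.

step = 10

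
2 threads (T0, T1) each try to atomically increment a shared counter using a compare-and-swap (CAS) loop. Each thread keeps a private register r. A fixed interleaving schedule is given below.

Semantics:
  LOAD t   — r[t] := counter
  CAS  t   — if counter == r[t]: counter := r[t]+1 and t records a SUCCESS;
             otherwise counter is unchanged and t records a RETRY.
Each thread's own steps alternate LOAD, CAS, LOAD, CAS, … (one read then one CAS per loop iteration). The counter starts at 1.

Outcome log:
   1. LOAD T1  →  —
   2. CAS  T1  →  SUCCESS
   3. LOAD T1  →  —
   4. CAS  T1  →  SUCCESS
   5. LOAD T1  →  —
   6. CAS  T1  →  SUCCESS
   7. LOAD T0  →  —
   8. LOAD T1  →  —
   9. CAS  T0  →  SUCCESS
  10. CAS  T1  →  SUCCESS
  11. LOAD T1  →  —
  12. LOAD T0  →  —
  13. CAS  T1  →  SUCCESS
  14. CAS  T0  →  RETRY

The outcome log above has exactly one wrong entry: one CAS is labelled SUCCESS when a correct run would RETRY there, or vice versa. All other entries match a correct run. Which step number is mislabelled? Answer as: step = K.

Reference trace:
T1 LOAD — after: cnt=1, r=1 — load
T1 CAS — after: cnt=2, r=1 — ok
T1 LOAD — after: cnt=2, r=2 — load
T1 CAS — after: cnt=3, r=2 — ok
T1 LOAD — after: cnt=3, r=3 — load
T1 CAS — after: cnt=4, r=3 — ok
T0 LOAD — after: cnt=4, r=4 — load
T1 LOAD — after: cnt=4, r=4 — load
T0 CAS — after: cnt=5, r=4 — ok
T1 CAS — after: cnt=5, r=4 — retry
T1 LOAD — after: cnt=5, r=5 — load
T0 LOAD — after: cnt=5, r=5 — load
T1 CAS — after: cnt=6, r=5 — ok
T0 CAS — after: cnt=6, r=5 — retry
Flip is step 10.

step = 10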